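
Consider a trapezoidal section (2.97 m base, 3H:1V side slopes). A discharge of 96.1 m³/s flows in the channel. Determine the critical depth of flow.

At critical depth, Q² T / (g A³) = 1, i.e. A³/T = Q²/g = 96.1²/9.81 = 941.4.
Trying y = 3.01 m: A³/T = 2241 — high.
Trying y = 1.82 m: A³/T = 260 — low.
Trying y = 2.47 m: A³/T = 947.3 — ≈ 941.4.

y_c = 2.47 m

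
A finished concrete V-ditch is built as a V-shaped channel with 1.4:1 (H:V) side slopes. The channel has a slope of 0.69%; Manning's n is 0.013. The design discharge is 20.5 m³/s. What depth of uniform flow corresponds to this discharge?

y_n = 1.71 m

Manning's equation rearranged: A R^(2/3) = nQ / (1·√S) = 0.013 × 20.5 / (√0.0069) = 3.208.
At y = 1.85 m: A R^(2/3) = 3.965 — over.
At y = 1.32 m: A R^(2/3) = 1.612 — short.
At y = 1.71 m: A R^(2/3) = 3.214 — ≈ 3.208.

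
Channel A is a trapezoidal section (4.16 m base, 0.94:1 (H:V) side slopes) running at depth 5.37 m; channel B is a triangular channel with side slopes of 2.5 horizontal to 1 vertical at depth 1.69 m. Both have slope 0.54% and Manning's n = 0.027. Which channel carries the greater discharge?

channel A

Channel A: With bottom width b = 4.16 m and side slope z = 0.94: A = (b + zy)y = (4.16 + 0.94×5.37)×5.37 = 49.45 m²; P = b + 2y√(1+z²) = 4.16 + 2×5.37×1.372 = 18.9 m. Hydraulic radius R = A/P = 49.45/18.9 = 2.616 m. Q_A = (1/0.027)·49.45·2.616^(2/3)·√0.0054 = 255.5 m³/s.
Channel B: For a triangular section with side slope z = 2.5: A = zy² = 2.5×1.69² = 7.14 m²; P = 2y√(1+z²) = 2×1.69×2.693 = 9.101 m. Hydraulic radius R = A/P = 7.14/9.101 = 0.7846 m. Q_B = (1/0.027)·7.14·0.7846^(2/3)·√0.0054 = 16.53 m³/s.
Q_A = 255.5 m³/s vs Q_B = 16.53 m³/s, so channel A carries more.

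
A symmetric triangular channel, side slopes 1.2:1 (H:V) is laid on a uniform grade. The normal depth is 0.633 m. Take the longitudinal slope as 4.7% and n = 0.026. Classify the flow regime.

supercritical

For a triangular section with side slope z = 1.2: A = zy² = 1.2×0.633² = 0.4808 m²; P = 2y√(1+z²) = 2×0.633×1.562 = 1.978 m.
Hydraulic radius R = A/P = 0.4808/1.978 = 0.2431 m.
V = (1/n) R^(2/3) √S = (1/0.026) × 0.2431^(2/3) × √0.047 = 3.248 m/s. Hydraulic depth D_h = A/T = 0.4808/1.519 = 0.3165 m.
Froude number Fr = V/√(g·D_h) = 3.248/√(9.81×0.3165) = 1.84, which is greater than 1, so the flow is supercritical.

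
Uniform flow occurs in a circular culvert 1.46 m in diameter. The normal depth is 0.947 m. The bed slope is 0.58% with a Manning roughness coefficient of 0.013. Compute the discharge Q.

Q = 3.78 m³/s

For a circular section of diameter D = 1.46 m at depth y = 0.947 m, the central angle is θ = 2 arccos(1 − 2y/D) = 3.745 rad. Then A = (D²/8)(θ − sin θ) = 1.149 m² and P = Dθ/2 = 2.734 m.
Hydraulic radius R = A/P = 1.149/2.734 = 0.4203 m.
Manning's equation: Q = (1/n) A R^(2/3) S^(1/2) = (1/0.013) × 1.149 × 0.4203^(2/3) × 0.0058^(1/2) = 3.78 m³/s.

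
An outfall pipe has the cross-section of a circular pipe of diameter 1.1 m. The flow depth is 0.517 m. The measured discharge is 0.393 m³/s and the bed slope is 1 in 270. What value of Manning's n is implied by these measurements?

For a circular section of diameter D = 1.1 m at depth y = 0.517 m, the central angle is θ = 2 arccos(1 − 2y/D) = 3.022 rad. Then A = (D²/8)(θ − sin θ) = 0.4389 m² and P = Dθ/2 = 1.662 m.
Hydraulic radius R = A/P = 0.4389/1.662 = 0.2641 m.
Rearranging Manning's equation: n = (1/Q) A R^(2/3) S^(1/2) = (1/0.393) × 0.4389 × 0.2641^(2/3) × √0.003704 = 0.028.

n = 0.028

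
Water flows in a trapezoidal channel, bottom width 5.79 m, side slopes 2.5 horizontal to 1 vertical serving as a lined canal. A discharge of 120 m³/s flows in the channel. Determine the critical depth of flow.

At critical depth, Q² T / (g A³) = 1, i.e. A³/T = Q²/g = 120²/9.81 = 1468.
Try y = 2.98 m: A³/T = 2969 — too large.
Try y = 1.78 m: A³/T = 412.2 — too small.
Try y = 2.49 m: A³/T = 1468 — ≈ 1468.

y_c = 2.49 m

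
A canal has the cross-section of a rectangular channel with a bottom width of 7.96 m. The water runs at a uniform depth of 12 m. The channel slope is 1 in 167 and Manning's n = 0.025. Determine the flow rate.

Flow area A = b·y = 7.96 × 12 = 95.52 m². Wetted perimeter P = b + 2y = 7.96 + 2×12 = 31.96 m.
Hydraulic radius R = A/P = 95.52/31.96 = 2.989 m.
Manning's equation: Q = (1/n) A R^(2/3) S^(1/2) = (1/0.025) × 95.52 × 2.989^(2/3) × 0.005988^(1/2) = 613 m³/s.

Q = 613 m³/s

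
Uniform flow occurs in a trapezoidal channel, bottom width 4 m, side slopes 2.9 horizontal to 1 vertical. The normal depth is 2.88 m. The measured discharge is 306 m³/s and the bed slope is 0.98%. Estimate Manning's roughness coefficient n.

n = 0.016

With bottom width b = 4 m and side slope z = 2.9: A = (b + zy)y = (4 + 2.9×2.88)×2.88 = 35.57 m²; P = b + 2y√(1+z²) = 4 + 2×2.88×3.068 = 21.67 m.
Hydraulic radius R = A/P = 35.57/21.67 = 1.642 m.
Rearranging Manning's equation: n = (1/Q) A R^(2/3) S^(1/2) = (1/306) × 35.57 × 1.642^(2/3) × √0.0098 = 0.016.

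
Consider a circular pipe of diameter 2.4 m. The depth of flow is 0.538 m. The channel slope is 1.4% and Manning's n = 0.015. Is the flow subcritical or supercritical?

For a circular section of diameter D = 2.4 m at depth y = 0.538 m, the central angle is θ = 2 arccos(1 − 2y/D) = 1.973 rad. Then A = (D²/8)(θ − sin θ) = 0.7579 m² and P = Dθ/2 = 2.367 m.
Hydraulic radius R = A/P = 0.7579/2.367 = 0.3201 m.
V = (1/n) R^(2/3) √S = (1/0.015) × 0.3201^(2/3) × √0.014 = 3.691 m/s. Hydraulic depth D_h = A/T = 0.7579/2.002 = 0.3786 m.
Froude number Fr = V/√(g·D_h) = 3.691/√(9.81×0.3786) = 1.92, which is greater than 1, so the flow is supercritical.

supercritical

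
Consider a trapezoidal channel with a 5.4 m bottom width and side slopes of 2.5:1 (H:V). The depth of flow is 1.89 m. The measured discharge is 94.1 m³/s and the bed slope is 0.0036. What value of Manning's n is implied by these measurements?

n = 0.014

With bottom width b = 5.4 m and side slope z = 2.5: A = (b + zy)y = (5.4 + 2.5×1.89)×1.89 = 19.14 m²; P = b + 2y√(1+z²) = 5.4 + 2×1.89×2.693 = 15.58 m.
Hydraulic radius R = A/P = 19.14/15.58 = 1.228 m.
Rearranging Manning's equation: n = (1/Q) A R^(2/3) S^(1/2) = (1/94.1) × 19.14 × 1.228^(2/3) × √0.0036 = 0.014.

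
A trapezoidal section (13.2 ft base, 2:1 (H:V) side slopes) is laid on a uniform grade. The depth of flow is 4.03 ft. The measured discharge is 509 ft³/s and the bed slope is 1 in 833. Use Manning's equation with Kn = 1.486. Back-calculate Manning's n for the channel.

With bottom width b = 13.2 ft and side slope z = 2: A = (b + zy)y = (13.2 + 2×4.03)×4.03 = 85.68 ft²; P = b + 2y√(1+z²) = 13.2 + 2×4.03×2.236 = 31.22 ft.
Hydraulic radius R = A/P = 85.68/31.22 = 2.744 ft.
Rearranging Manning's equation: n = (1.486/Q) A R^(2/3) S^(1/2) = (1.486/509) × 85.68 × 2.744^(2/3) × √0.0012 = 0.017.

n = 0.017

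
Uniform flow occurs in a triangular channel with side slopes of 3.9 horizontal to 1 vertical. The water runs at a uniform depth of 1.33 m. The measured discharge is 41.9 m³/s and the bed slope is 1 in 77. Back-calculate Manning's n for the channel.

For a triangular section with side slope z = 3.9: A = zy² = 3.9×1.33² = 6.899 m²; P = 2y√(1+z²) = 2×1.33×4.026 = 10.71 m.
Hydraulic radius R = A/P = 6.899/10.71 = 0.6442 m.
Rearranging Manning's equation: n = (1/Q) A R^(2/3) S^(1/2) = (1/41.9) × 6.899 × 0.6442^(2/3) × √0.01299 = 0.014.

n = 0.014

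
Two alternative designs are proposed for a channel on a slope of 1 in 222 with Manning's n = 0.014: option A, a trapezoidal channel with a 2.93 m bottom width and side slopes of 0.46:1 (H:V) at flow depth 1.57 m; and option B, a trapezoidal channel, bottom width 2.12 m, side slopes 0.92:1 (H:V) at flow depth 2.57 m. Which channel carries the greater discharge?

Channel A: With bottom width b = 2.93 m and side slope z = 0.46: A = (b + zy)y = (2.93 + 0.46×1.57)×1.57 = 5.734 m²; P = b + 2y√(1+z²) = 2.93 + 2×1.57×1.101 = 6.386 m. Hydraulic radius R = A/P = 5.734/6.386 = 0.8979 m. Q_A = (1/0.014)·5.734·0.8979^(2/3)·√0.004505 = 25.58 m³/s.
Channel B: With bottom width b = 2.12 m and side slope z = 0.92: A = (b + zy)y = (2.12 + 0.92×2.57)×2.57 = 11.52 m²; P = b + 2y√(1+z²) = 2.12 + 2×2.57×1.359 = 9.104 m. Hydraulic radius R = A/P = 11.52/9.104 = 1.266 m. Q_B = (1/0.014)·11.52·1.266^(2/3)·√0.004505 = 64.65 m³/s.
Q_A = 25.58 m³/s vs Q_B = 64.65 m³/s, so channel B carries more.

channel B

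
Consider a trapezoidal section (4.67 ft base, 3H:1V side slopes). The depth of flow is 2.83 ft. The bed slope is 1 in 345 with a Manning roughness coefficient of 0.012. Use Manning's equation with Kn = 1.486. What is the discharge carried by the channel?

With bottom width b = 4.67 ft and side slope z = 3: A = (b + zy)y = (4.67 + 3×2.83)×2.83 = 37.24 ft²; P = b + 2y√(1+z²) = 4.67 + 2×2.83×3.162 = 22.57 ft.
Hydraulic radius R = A/P = 37.24/22.57 = 1.65 ft.
Manning's equation: Q = (1.486/n) A R^(2/3) S^(1/2) = (1.486/0.012) × 37.24 × 1.65^(2/3) × 0.002899^(1/2) = 347 ft³/s.

Q = 347 ft³/s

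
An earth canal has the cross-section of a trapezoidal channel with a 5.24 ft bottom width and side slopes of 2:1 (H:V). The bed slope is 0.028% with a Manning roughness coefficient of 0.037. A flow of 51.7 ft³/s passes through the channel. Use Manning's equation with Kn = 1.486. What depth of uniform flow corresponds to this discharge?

y_n = 3.68 ft

Manning's equation rearranged: A R^(2/3) = nQ / (1.486·√S) = 0.037 × 51.7 / (1.486 × √0.00028) = 76.93.
Try y = 4.19 ft: A R^(2/3) = 101.7 — over.
Try y = 3.15 ft: A R^(2/3) = 55.39 — short.
Try y = 3.68 ft: A R^(2/3) = 76.93 — close enough.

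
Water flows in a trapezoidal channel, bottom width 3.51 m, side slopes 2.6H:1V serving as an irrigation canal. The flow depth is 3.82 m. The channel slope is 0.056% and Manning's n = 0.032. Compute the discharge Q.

Q = 61.7 m³/s

With bottom width b = 3.51 m and side slope z = 2.6: A = (b + zy)y = (3.51 + 2.6×3.82)×3.82 = 51.35 m²; P = b + 2y√(1+z²) = 3.51 + 2×3.82×2.786 = 24.79 m.
Hydraulic radius R = A/P = 51.35/24.79 = 2.071 m.
Manning's equation: Q = (1/n) A R^(2/3) S^(1/2) = (1/0.032) × 51.35 × 2.071^(2/3) × 0.00056^(1/2) = 61.7 m³/s.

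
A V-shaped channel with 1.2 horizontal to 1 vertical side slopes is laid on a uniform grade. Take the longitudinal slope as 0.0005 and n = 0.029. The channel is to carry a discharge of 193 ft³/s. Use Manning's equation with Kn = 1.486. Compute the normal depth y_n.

Manning's equation rearranged: A R^(2/3) = nQ / (1.486·√S) = 0.029 × 193 / (1.486 × √0.0005) = 168.4.
Trying y = 7.15 ft: A R^(2/3) = 120.3 — short.
Trying y = 9.68 ft: A R^(2/3) = 269.9 — over.
Trying y = 8.11 ft: A R^(2/3) = 168.3 — ≈ 168.4.

y_n = 8.11 ft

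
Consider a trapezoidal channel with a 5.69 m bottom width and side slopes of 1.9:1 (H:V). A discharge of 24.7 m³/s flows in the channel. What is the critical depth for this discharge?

y_c = 1.09 m

At critical depth, Q² T / (g A³) = 1, i.e. A³/T = Q²/g = 24.7²/9.81 = 62.19.
Trying y = 1.29 m: A³/T = 109.4 — over.
Trying y = 1.09 m: A³/T = 61.57 — close enough.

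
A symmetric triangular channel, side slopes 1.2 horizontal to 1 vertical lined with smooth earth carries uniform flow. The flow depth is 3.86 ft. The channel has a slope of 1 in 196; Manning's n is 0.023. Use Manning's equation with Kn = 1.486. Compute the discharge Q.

For a triangular section with side slope z = 1.2: A = zy² = 1.2×3.86² = 17.88 ft²; P = 2y√(1+z²) = 2×3.86×1.562 = 12.06 ft.
Hydraulic radius R = A/P = 17.88/12.06 = 1.483 ft.
Manning's equation: Q = (1.486/n) A R^(2/3) S^(1/2) = (1.486/0.023) × 17.88 × 1.483^(2/3) × 0.005102^(1/2) = 107 ft³/s.

Q = 107 ft³/s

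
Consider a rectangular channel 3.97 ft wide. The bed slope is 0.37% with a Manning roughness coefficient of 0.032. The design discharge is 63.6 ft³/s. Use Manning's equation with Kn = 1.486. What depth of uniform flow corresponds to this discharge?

y_n = 4.57 ft

Manning's equation rearranged: A R^(2/3) = nQ / (1.486·√S) = 0.032 × 63.6 / (1.486 × √0.0037) = 22.52.
Trying y = 5.01 ft: A R^(2/3) = 25.15 — high.
Trying y = 3.92 ft: A R^(2/3) = 18.71 — low.
Trying y = 4.57 ft: A R^(2/3) = 22.53 — close enough.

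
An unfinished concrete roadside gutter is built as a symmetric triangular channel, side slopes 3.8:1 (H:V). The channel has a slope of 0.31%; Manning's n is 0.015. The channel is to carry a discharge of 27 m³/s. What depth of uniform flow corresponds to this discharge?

y_n = 1.53 m

Manning's equation rearranged: A R^(2/3) = nQ / (1·√S) = 0.015 × 27 / (√0.0031) = 7.274.
Trying y = 1.33 m: A R^(2/3) = 5.008 — too small.
Trying y = 1.88 m: A R^(2/3) = 12.6 — too large.
Trying y = 1.53 m: A R^(2/3) = 7.276 — matches.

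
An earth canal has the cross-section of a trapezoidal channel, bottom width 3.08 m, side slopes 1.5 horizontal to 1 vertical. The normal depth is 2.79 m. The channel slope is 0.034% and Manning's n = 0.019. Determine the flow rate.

With bottom width b = 3.08 m and side slope z = 1.5: A = (b + zy)y = (3.08 + 1.5×2.79)×2.79 = 20.27 m²; P = b + 2y√(1+z²) = 3.08 + 2×2.79×1.803 = 13.14 m.
Hydraulic radius R = A/P = 20.27/13.14 = 1.543 m.
Manning's equation: Q = (1/n) A R^(2/3) S^(1/2) = (1/0.019) × 20.27 × 1.543^(2/3) × 0.00034^(1/2) = 26.3 m³/s.

Q = 26.3 m³/s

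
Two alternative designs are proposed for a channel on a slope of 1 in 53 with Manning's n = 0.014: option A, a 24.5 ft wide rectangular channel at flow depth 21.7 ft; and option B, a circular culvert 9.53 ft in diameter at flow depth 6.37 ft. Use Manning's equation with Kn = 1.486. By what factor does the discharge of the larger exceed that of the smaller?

20.9

Channel A: Flow area A = b·y = 24.5 × 21.7 = 531.6 ft². Wetted perimeter P = b + 2y = 24.5 + 2×21.7 = 67.9 ft. Hydraulic radius R = A/P = 531.6/67.9 = 7.83 ft. Q_A = (1.486/0.014)·531.6·7.83^(2/3)·√0.01887 = 30560 ft³/s.
Channel B: For a circular section of diameter D = 9.53 ft at depth y = 6.37 ft, the central angle is θ = 2 arccos(1 − 2y/D) = 3.829 rad. Then A = (D²/8)(θ − sin θ) = 50.67 ft² and P = Dθ/2 = 18.24 ft. Hydraulic radius R = A/P = 50.67/18.24 = 2.777 ft. Q_B = (1.486/0.014)·50.67·2.777^(2/3)·√0.01887 = 1460 ft³/s.
The larger discharge is 30560 ft³/s and the smaller is 1460 ft³/s; the ratio is 20.9.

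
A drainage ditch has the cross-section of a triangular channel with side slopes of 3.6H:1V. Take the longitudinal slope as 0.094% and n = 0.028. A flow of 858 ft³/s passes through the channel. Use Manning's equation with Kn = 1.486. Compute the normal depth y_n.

Manning's equation rearranged: A R^(2/3) = nQ / (1.486·√S) = 0.028 × 858 / (1.486 × √0.00094) = 527.3.
Try y = 8.49 ft: A R^(2/3) = 663.7 — too large.
Try y = 5.31 ft: A R^(2/3) = 189.9 — too small.
Try y = 7.79 ft: A R^(2/3) = 527.6 — close enough.

y_n = 7.79 ft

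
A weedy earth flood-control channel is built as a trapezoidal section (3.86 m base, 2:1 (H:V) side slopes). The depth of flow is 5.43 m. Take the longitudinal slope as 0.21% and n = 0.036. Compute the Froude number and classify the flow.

With bottom width b = 3.86 m and side slope z = 2: A = (b + zy)y = (3.86 + 2×5.43)×5.43 = 79.93 m²; P = b + 2y√(1+z²) = 3.86 + 2×5.43×2.236 = 28.14 m.
Hydraulic radius R = A/P = 79.93/28.14 = 2.84 m.
V = (1/n) R^(2/3) √S = (1/0.036) × 2.84^(2/3) × √0.0021 = 2.553 m/s. Hydraulic depth D_h = A/T = 79.93/25.58 = 3.125 m.
Froude number Fr = V/√(g·D_h) = 2.553/√(9.81×3.125) = 0.461, which is less than 1, so the flow is subcritical.

subcritical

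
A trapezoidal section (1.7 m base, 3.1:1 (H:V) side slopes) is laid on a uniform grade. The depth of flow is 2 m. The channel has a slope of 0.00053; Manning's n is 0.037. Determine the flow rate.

With bottom width b = 1.7 m and side slope z = 3.1: A = (b + zy)y = (1.7 + 3.1×2)×2 = 15.8 m²; P = b + 2y√(1+z²) = 1.7 + 2×2×3.257 = 14.73 m.
Hydraulic radius R = A/P = 15.8/14.73 = 1.073 m.
Manning's equation: Q = (1/n) A R^(2/3) S^(1/2) = (1/0.037) × 15.8 × 1.073^(2/3) × 0.00053^(1/2) = 10.3 m³/s.

Q = 10.3 m³/s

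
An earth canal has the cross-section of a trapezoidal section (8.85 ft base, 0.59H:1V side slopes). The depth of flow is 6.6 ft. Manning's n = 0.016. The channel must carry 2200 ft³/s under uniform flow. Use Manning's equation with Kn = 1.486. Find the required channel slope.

S = 0.015

With bottom width b = 8.85 ft and side slope z = 0.59: A = (b + zy)y = (8.85 + 0.59×6.6)×6.6 = 84.11 ft²; P = b + 2y√(1+z²) = 8.85 + 2×6.6×1.161 = 24.18 ft.
Hydraulic radius R = A/P = 84.11/24.18 = 3.479 ft.
From Manning's equation, S = [nQ / (1.486 A R^(2/3))]² = [0.016 × 2200 / (1.486 × 84.11 × 3.479^(2/3))]² = 0.015.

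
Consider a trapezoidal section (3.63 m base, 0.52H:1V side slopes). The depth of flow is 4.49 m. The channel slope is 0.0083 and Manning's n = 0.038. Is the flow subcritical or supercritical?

With bottom width b = 3.63 m and side slope z = 0.52: A = (b + zy)y = (3.63 + 0.52×4.49)×4.49 = 26.78 m²; P = b + 2y√(1+z²) = 3.63 + 2×4.49×1.127 = 13.75 m.
Hydraulic radius R = A/P = 26.78/13.75 = 1.948 m.
V = (1/n) R^(2/3) √S = (1/0.038) × 1.948^(2/3) × √0.0083 = 3.739 m/s. Hydraulic depth D_h = A/T = 26.78/8.3 = 3.227 m.
Froude number Fr = V/√(g·D_h) = 3.739/√(9.81×3.227) = 0.665, which is less than 1, so the flow is subcritical.

subcritical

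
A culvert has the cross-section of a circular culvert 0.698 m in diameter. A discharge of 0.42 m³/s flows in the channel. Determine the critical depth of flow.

y_c = 0.407 m

At critical depth, Q² T / (g A³) = 1, i.e. A³/T = Q²/g = 0.42²/9.81 = 0.01798.
Try y = 0.33 m: A³/T = 0.008101 — too small.
Try y = 0.453 m: A³/T = 0.02725 — too large.
Try y = 0.407 m: A³/T = 0.01805 — ≈ 0.01798.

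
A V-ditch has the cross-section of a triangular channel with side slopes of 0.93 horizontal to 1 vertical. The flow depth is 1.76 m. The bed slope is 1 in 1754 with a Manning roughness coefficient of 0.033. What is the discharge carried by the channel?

For a triangular section with side slope z = 0.93: A = zy² = 0.93×1.76² = 2.881 m²; P = 2y√(1+z²) = 2×1.76×1.366 = 4.807 m.
Hydraulic radius R = A/P = 2.881/4.807 = 0.5993 m.
Manning's equation: Q = (1/n) A R^(2/3) S^(1/2) = (1/0.033) × 2.881 × 0.5993^(2/3) × 0.0005701^(1/2) = 1.48 m³/s.

Q = 1.48 m³/s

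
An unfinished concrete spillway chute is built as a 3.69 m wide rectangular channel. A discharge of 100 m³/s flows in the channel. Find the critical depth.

y_c = 4.21 m

For a rectangular channel, critical depth y_c = (q²/g)^(1/3) where q = Q/b = 100/3.69 = 27.1 m²/s.
So y_c = (27.1²/9.81)^(1/3) = 4.21 m.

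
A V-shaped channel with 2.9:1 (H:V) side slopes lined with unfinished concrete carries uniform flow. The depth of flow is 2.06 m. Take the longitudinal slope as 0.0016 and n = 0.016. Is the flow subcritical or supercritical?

For a triangular section with side slope z = 2.9: A = zy² = 2.9×2.06² = 12.31 m²; P = 2y√(1+z²) = 2×2.06×3.068 = 12.64 m.
Hydraulic radius R = A/P = 12.31/12.64 = 0.9737 m.
V = (1/n) R^(2/3) √S = (1/0.016) × 0.9737^(2/3) × √0.0016 = 2.456 m/s. Hydraulic depth D_h = A/T = 12.31/11.95 = 1.03 m.
Froude number Fr = V/√(g·D_h) = 2.456/√(9.81×1.03) = 0.773, which is less than 1, so the flow is subcritical.

subcritical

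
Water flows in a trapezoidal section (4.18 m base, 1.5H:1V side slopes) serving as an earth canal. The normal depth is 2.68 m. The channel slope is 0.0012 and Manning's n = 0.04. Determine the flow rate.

With bottom width b = 4.18 m and side slope z = 1.5: A = (b + zy)y = (4.18 + 1.5×2.68)×2.68 = 21.98 m²; P = b + 2y√(1+z²) = 4.18 + 2×2.68×1.803 = 13.84 m.
Hydraulic radius R = A/P = 21.98/13.84 = 1.588 m.
Manning's equation: Q = (1/n) A R^(2/3) S^(1/2) = (1/0.04) × 21.98 × 1.588^(2/3) × 0.0012^(1/2) = 25.9 m³/s.

Q = 25.9 m³/s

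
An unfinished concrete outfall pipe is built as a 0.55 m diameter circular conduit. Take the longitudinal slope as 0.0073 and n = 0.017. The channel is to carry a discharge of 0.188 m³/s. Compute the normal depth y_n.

y_n = 0.304 m

Manning's equation rearranged: A R^(2/3) = nQ / (1·√S) = 0.017 × 0.188 / (√0.0073) = 0.03741.
Try y = 0.359 m: A R^(2/3) = 0.04816 — too large.
Try y = 0.26 m: A R^(2/3) = 0.02874 — too small.
Try y = 0.304 m: A R^(2/3) = 0.03737 — matches.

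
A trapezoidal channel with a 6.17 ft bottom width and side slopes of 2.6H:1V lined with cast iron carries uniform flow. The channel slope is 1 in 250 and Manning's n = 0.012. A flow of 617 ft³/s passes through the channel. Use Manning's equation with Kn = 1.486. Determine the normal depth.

Manning's equation rearranged: A R^(2/3) = nQ / (1.486·√S) = 0.012 × 617 / (1.486 × √0.004) = 78.78.
Try y = 2.45 ft: A R^(2/3) = 41.15 — too small.
Try y = 3.34 ft: A R^(2/3) = 78.81 — matches.

y_n = 3.34 ft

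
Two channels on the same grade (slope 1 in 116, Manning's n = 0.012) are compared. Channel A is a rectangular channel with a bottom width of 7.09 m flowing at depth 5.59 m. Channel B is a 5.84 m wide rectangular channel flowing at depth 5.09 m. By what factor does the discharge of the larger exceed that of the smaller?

Channel A: Flow area A = b·y = 7.09 × 5.59 = 39.63 m². Wetted perimeter P = b + 2y = 7.09 + 2×5.59 = 18.27 m. Hydraulic radius R = A/P = 39.63/18.27 = 2.169 m. Q_A = (1/0.012)·39.63·2.169^(2/3)·√0.008621 = 513.9 m³/s.
Channel B: Flow area A = b·y = 5.84 × 5.09 = 29.73 m². Wetted perimeter P = b + 2y = 5.84 + 2×5.09 = 16.02 m. Hydraulic radius R = A/P = 29.73/16.02 = 1.856 m. Q_B = (1/0.012)·29.73·1.856^(2/3)·√0.008621 = 347.3 m³/s.
The larger discharge is 513.9 m³/s and the smaller is 347.3 m³/s; the ratio is 1.48.

1.48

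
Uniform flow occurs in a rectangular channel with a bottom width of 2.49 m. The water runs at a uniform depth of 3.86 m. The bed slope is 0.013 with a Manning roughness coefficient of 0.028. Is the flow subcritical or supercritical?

Flow area A = b·y = 2.49 × 3.86 = 9.611 m². Wetted perimeter P = b + 2y = 2.49 + 2×3.86 = 10.21 m.
Hydraulic radius R = A/P = 9.611/10.21 = 0.9414 m.
V = (1/n) R^(2/3) √S = (1/0.028) × 0.9414^(2/3) × √0.013 = 3.911 m/s. Hydraulic depth D_h = A/T = 9.611/2.49 = 3.86 m.
Froude number Fr = V/√(g·D_h) = 3.911/√(9.81×3.86) = 0.636, which is less than 1, so the flow is subcritical.

subcritical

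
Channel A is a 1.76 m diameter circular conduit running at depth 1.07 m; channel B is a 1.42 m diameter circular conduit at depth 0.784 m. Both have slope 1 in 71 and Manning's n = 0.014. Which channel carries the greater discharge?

Channel A: For a circular section of diameter D = 1.76 m at depth y = 1.07 m, the central angle is θ = 2 arccos(1 − 2y/D) = 3.577 rad. Then A = (D²/8)(θ − sin θ) = 1.548 m² and P = Dθ/2 = 3.148 m. Hydraulic radius R = A/P = 1.548/3.148 = 0.4919 m. Q_A = (1/0.014)·1.548·0.4919^(2/3)·√0.01408 = 8.178 m³/s.
Channel B: For a circular section of diameter D = 1.42 m at depth y = 0.784 m, the central angle is θ = 2 arccos(1 − 2y/D) = 3.35 rad. Then A = (D²/8)(θ − sin θ) = 0.8967 m² and P = Dθ/2 = 2.379 m. Hydraulic radius R = A/P = 0.8967/2.379 = 0.377 m. Q_B = (1/0.014)·0.8967·0.377^(2/3)·√0.01408 = 3.967 m³/s.
Q_A = 8.178 m³/s vs Q_B = 3.967 m³/s, so channel A carries more.

channel A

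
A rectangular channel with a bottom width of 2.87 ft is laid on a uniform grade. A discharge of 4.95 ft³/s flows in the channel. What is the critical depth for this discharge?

y_c = 0.452 ft

For a rectangular channel, critical depth y_c = (q²/g)^(1/3) where q = Q/b = 4.95/2.87 = 1.725 ft²/s.
So y_c = (1.725²/32.2)^(1/3) = 0.452 ft.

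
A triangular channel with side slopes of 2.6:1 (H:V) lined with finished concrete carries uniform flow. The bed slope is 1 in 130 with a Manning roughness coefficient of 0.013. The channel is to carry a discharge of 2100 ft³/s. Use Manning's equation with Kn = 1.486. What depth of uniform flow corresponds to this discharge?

y_n = 6.27 ft

Manning's equation rearranged: A R^(2/3) = nQ / (1.486·√S) = 0.013 × 2100 / (1.486 × √0.007692) = 209.5.
Try y = 7.74 ft: A R^(2/3) = 366.7 — too large.
Try y = 5.46 ft: A R^(2/3) = 144.6 — too small.
Try y = 6.27 ft: A R^(2/3) = 209.1 — close enough.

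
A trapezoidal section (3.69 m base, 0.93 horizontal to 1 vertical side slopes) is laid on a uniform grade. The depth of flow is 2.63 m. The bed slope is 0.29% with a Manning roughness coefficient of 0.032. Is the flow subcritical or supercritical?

With bottom width b = 3.69 m and side slope z = 0.93: A = (b + zy)y = (3.69 + 0.93×2.63)×2.63 = 16.14 m²; P = b + 2y√(1+z²) = 3.69 + 2×2.63×1.366 = 10.87 m.
Hydraulic radius R = A/P = 16.14/10.87 = 1.484 m.
V = (1/n) R^(2/3) √S = (1/0.032) × 1.484^(2/3) × √0.0029 = 2.19 m/s. Hydraulic depth D_h = A/T = 16.14/8.582 = 1.88 m.
Froude number Fr = V/√(g·D_h) = 2.19/√(9.81×1.88) = 0.51, which is less than 1, so the flow is subcritical.

subcritical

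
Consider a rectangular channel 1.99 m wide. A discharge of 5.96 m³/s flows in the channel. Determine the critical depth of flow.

For a rectangular channel, critical depth y_c = (q²/g)^(1/3) where q = Q/b = 5.96/1.99 = 2.995 m²/s.
So y_c = (2.995²/9.81)^(1/3) = 0.971 m.

y_c = 0.971 m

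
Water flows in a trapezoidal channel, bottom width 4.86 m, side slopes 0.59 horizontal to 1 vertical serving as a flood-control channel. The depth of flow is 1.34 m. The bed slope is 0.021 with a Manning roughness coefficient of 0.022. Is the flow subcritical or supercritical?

supercritical

With bottom width b = 4.86 m and side slope z = 0.59: A = (b + zy)y = (4.86 + 0.59×1.34)×1.34 = 7.572 m²; P = b + 2y√(1+z²) = 4.86 + 2×1.34×1.161 = 7.972 m.
Hydraulic radius R = A/P = 7.572/7.972 = 0.9498 m.
V = (1/n) R^(2/3) √S = (1/0.022) × 0.9498^(2/3) × √0.021 = 6.365 m/s. Hydraulic depth D_h = A/T = 7.572/6.441 = 1.176 m.
Froude number Fr = V/√(g·D_h) = 6.365/√(9.81×1.176) = 1.87, which is greater than 1, so the flow is supercritical.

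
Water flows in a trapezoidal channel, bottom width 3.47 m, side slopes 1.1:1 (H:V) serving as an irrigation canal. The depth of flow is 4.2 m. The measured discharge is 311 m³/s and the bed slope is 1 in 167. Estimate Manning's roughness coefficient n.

With bottom width b = 3.47 m and side slope z = 1.1: A = (b + zy)y = (3.47 + 1.1×4.2)×4.2 = 33.98 m²; P = b + 2y√(1+z²) = 3.47 + 2×4.2×1.487 = 15.96 m.
Hydraulic radius R = A/P = 33.98/15.96 = 2.129 m.
Rearranging Manning's equation: n = (1/Q) A R^(2/3) S^(1/2) = (1/311) × 33.98 × 2.129^(2/3) × √0.005988 = 0.014.

n = 0.014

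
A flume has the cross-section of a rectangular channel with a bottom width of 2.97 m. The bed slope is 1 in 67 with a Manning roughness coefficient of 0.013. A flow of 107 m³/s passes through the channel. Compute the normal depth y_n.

y_n = 3.69 m

Manning's equation rearranged: A R^(2/3) = nQ / (1·√S) = 0.013 × 107 / (√0.01493) = 11.39.
Trying y = 4.18 m: A R^(2/3) = 13.19 — over.
Trying y = 3.2 m: A R^(2/3) = 9.594 — short.
Trying y = 3.69 m: A R^(2/3) = 11.39 — close enough.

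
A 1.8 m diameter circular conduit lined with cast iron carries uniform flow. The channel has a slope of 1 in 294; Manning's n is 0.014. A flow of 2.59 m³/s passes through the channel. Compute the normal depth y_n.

y_n = 0.809 m

Manning's equation rearranged: A R^(2/3) = nQ / (1·√S) = 0.014 × 2.59 / (√0.003401) = 0.6217.
Try y = 0.913 m: A R^(2/3) = 0.7655 — too large.
Try y = 0.698 m: A R^(2/3) = 0.4757 — too small.
Try y = 0.809 m: A R^(2/3) = 0.6211 — close enough.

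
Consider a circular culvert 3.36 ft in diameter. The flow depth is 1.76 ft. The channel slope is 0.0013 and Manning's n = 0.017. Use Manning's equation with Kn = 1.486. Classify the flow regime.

For a circular section of diameter D = 3.36 ft at depth y = 1.76 ft, the central angle is θ = 2 arccos(1 − 2y/D) = 3.237 rad. Then A = (D²/8)(θ − sin θ) = 4.702 ft² and P = Dθ/2 = 5.438 ft.
Hydraulic radius R = A/P = 4.702/5.438 = 0.8647 ft.
V = (1.486/n) R^(2/3) √S = (1.486/0.017) × 0.8647^(2/3) × √0.0013 = 2.861 ft/s. Hydraulic depth D_h = A/T = 4.702/3.356 = 1.401 ft.
Froude number Fr = V/√(g·D_h) = 2.861/√(32.2×1.401) = 0.426, which is less than 1, so the flow is subcritical.

subcritical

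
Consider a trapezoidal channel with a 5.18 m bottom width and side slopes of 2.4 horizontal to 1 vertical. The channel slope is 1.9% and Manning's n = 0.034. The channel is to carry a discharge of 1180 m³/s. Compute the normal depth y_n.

Manning's equation rearranged: A R^(2/3) = nQ / (1·√S) = 0.034 × 1180 / (√0.019) = 291.1.
Try y = 4.81 m: A R^(2/3) = 154.6 — short.
Try y = 7.6 m: A R^(2/3) = 447.2 — over.
Try y = 6.33 m: A R^(2/3) = 290.7 — close enough.

y_n = 6.33 m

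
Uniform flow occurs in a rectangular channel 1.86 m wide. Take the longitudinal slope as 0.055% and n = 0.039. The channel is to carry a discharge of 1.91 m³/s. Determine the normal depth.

y_n = 2.26 m

Manning's equation rearranged: A R^(2/3) = nQ / (1·√S) = 0.039 × 1.91 / (√0.00055) = 3.176.
At y = 2.74 m: A R^(2/3) = 3.996 — over.
At y = 1.9 m: A R^(2/3) = 2.582 — short.
At y = 2.26 m: A R^(2/3) = 3.183 — matches.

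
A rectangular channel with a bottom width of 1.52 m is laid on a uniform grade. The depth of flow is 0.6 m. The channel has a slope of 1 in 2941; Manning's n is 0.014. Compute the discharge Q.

Q = 0.58 m³/s

Flow area A = b·y = 1.52 × 0.6 = 0.912 m². Wetted perimeter P = b + 2y = 1.52 + 2×0.6 = 2.72 m.
Hydraulic radius R = A/P = 0.912/2.72 = 0.3353 m.
Manning's equation: Q = (1/n) A R^(2/3) S^(1/2) = (1/0.014) × 0.912 × 0.3353^(2/3) × 0.00034^(1/2) = 0.58 m³/s.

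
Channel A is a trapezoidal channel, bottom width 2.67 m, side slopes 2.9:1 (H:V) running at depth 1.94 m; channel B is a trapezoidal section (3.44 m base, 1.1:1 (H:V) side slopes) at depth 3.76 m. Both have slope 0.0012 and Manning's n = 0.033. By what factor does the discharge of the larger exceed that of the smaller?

Channel A: With bottom width b = 2.67 m and side slope z = 2.9: A = (b + zy)y = (2.67 + 2.9×1.94)×1.94 = 16.09 m²; P = b + 2y√(1+z²) = 2.67 + 2×1.94×3.068 = 14.57 m. Hydraulic radius R = A/P = 16.09/14.57 = 1.104 m. Q_A = (1/0.033)·16.09·1.104^(2/3)·√0.0012 = 18.05 m³/s.
Channel B: With bottom width b = 3.44 m and side slope z = 1.1: A = (b + zy)y = (3.44 + 1.1×3.76)×3.76 = 28.49 m²; P = b + 2y√(1+z²) = 3.44 + 2×3.76×1.487 = 14.62 m. Hydraulic radius R = A/P = 28.49/14.62 = 1.949 m. Q_B = (1/0.033)·28.49·1.949^(2/3)·√0.0012 = 46.65 m³/s.
The larger discharge is 46.65 m³/s and the smaller is 18.05 m³/s; the ratio is 2.58.

2.58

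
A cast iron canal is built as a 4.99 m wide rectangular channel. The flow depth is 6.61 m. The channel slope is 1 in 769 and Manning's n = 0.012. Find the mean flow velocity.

V = 4.47 m/s

Flow area A = b·y = 4.99 × 6.61 = 32.98 m². Wetted perimeter P = b + 2y = 4.99 + 2×6.61 = 18.21 m.
Hydraulic radius R = A/P = 32.98/18.21 = 1.811 m.
From Manning's equation, V = (1/n) R^(2/3) S^(1/2) = (1/0.012) × 1.811^(2/3) × 0.0013^(1/2) = 4.47 m/s.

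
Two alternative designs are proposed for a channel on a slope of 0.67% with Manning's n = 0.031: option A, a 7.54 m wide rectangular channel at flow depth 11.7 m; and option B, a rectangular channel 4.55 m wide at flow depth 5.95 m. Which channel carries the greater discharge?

channel A

Channel A: Flow area A = b·y = 7.54 × 11.7 = 88.22 m². Wetted perimeter P = b + 2y = 7.54 + 2×11.7 = 30.94 m. Hydraulic radius R = A/P = 88.22/30.94 = 2.851 m. Q_A = (1/0.031)·88.22·2.851^(2/3)·√0.0067 = 468.4 m³/s.
Channel B: Flow area A = b·y = 4.55 × 5.95 = 27.07 m². Wetted perimeter P = b + 2y = 4.55 + 2×5.95 = 16.45 m. Hydraulic radius R = A/P = 27.07/16.45 = 1.646 m. Q_B = (1/0.031)·27.07·1.646^(2/3)·√0.0067 = 99.64 m³/s.
Q_A = 468.4 m³/s vs Q_B = 99.64 m³/s, so channel A carries more.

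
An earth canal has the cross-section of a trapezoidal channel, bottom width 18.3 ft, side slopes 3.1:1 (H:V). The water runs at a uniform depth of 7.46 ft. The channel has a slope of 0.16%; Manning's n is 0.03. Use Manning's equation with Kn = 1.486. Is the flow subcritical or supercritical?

With bottom width b = 18.3 ft and side slope z = 3.1: A = (b + zy)y = (18.3 + 3.1×7.46)×7.46 = 309 ft²; P = b + 2y√(1+z²) = 18.3 + 2×7.46×3.257 = 66.9 ft.
Hydraulic radius R = A/P = 309/66.9 = 4.619 ft.
V = (1.486/n) R^(2/3) √S = (1.486/0.03) × 4.619^(2/3) × √0.0016 = 5.496 ft/s. Hydraulic depth D_h = A/T = 309/64.55 = 4.787 ft.
Froude number Fr = V/√(g·D_h) = 5.496/√(32.2×4.787) = 0.443, which is less than 1, so the flow is subcritical.

subcritical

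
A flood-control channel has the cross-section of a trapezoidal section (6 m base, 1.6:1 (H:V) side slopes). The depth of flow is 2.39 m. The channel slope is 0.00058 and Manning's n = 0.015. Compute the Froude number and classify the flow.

With bottom width b = 6 m and side slope z = 1.6: A = (b + zy)y = (6 + 1.6×2.39)×2.39 = 23.48 m²; P = b + 2y√(1+z²) = 6 + 2×2.39×1.887 = 15.02 m.
Hydraulic radius R = A/P = 23.48/15.02 = 1.563 m.
V = (1/n) R^(2/3) √S = (1/0.015) × 1.563^(2/3) × √0.00058 = 2.163 m/s. Hydraulic depth D_h = A/T = 23.48/13.65 = 1.72 m.
Froude number Fr = V/√(g·D_h) = 2.163/√(9.81×1.72) = 0.526, which is less than 1, so the flow is subcritical.

subcritical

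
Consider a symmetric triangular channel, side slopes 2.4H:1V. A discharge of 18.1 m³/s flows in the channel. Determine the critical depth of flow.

y_c = 1.63 m

At critical depth, Q² T / (g A³) = 1, i.e. A³/T = Q²/g = 18.1²/9.81 = 33.4.
Trying y = 1.35 m: A³/T = 12.91 — short.
Trying y = 1.85 m: A³/T = 62.41 — over.
Trying y = 1.63 m: A³/T = 33.14 — ≈ 33.4.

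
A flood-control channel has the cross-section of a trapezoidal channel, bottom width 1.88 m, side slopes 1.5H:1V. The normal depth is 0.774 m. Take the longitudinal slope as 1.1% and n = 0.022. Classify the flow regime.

With bottom width b = 1.88 m and side slope z = 1.5: A = (b + zy)y = (1.88 + 1.5×0.774)×0.774 = 2.354 m²; P = b + 2y√(1+z²) = 1.88 + 2×0.774×1.803 = 4.671 m.
Hydraulic radius R = A/P = 2.354/4.671 = 0.5039 m.
V = (1/n) R^(2/3) √S = (1/0.022) × 0.5039^(2/3) × √0.011 = 3.019 m/s. Hydraulic depth D_h = A/T = 2.354/4.202 = 0.5601 m.
Froude number Fr = V/√(g·D_h) = 3.019/√(9.81×0.5601) = 1.29, which is greater than 1, so the flow is supercritical.

supercritical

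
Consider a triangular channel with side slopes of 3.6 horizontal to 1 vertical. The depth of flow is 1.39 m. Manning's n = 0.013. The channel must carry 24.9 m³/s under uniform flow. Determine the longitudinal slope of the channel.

For a triangular section with side slope z = 3.6: A = zy² = 3.6×1.39² = 6.956 m²; P = 2y√(1+z²) = 2×1.39×3.736 = 10.39 m.
Hydraulic radius R = A/P = 6.956/10.39 = 0.6696 m.
From Manning's equation, S = [nQ / (1 A R^(2/3))]² = [0.013 × 24.9 / (1 × 6.956 × 0.6696^(2/3))]² = 0.0037.

S = 0.0037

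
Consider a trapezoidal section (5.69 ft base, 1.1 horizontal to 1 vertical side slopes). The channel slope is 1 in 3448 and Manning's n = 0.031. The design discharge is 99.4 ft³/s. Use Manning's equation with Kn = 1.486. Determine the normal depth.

Manning's equation rearranged: A R^(2/3) = nQ / (1.486·√S) = 0.031 × 99.4 / (1.486 × √0.00029) = 121.8.
At y = 4.48 ft: A R^(2/3) = 87.68 — short.
At y = 5.28 ft: A R^(2/3) = 121.7 — close enough.

y_n = 5.28 ft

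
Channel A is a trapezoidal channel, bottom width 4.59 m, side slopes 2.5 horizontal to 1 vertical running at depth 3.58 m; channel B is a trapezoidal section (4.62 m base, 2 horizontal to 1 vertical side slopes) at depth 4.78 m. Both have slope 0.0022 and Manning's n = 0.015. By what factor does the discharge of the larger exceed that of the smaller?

Channel A: With bottom width b = 4.59 m and side slope z = 2.5: A = (b + zy)y = (4.59 + 2.5×3.58)×3.58 = 48.47 m²; P = b + 2y√(1+z²) = 4.59 + 2×3.58×2.693 = 23.87 m. Hydraulic radius R = A/P = 48.47/23.87 = 2.031 m. Q_A = (1/0.015)·48.47·2.031^(2/3)·√0.0022 = 243.1 m³/s.
Channel B: With bottom width b = 4.62 m and side slope z = 2: A = (b + zy)y = (4.62 + 2×4.78)×4.78 = 67.78 m²; P = b + 2y√(1+z²) = 4.62 + 2×4.78×2.236 = 26 m. Hydraulic radius R = A/P = 67.78/26 = 2.607 m. Q_B = (1/0.015)·67.78·2.607^(2/3)·√0.0022 = 401.5 m³/s.
The larger discharge is 401.5 m³/s and the smaller is 243.1 m³/s; the ratio is 1.65.

1.65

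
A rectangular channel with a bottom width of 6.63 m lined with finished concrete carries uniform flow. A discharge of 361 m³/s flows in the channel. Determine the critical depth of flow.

For a rectangular channel, critical depth y_c = (q²/g)^(1/3) where q = Q/b = 361/6.63 = 54.45 m²/s.
So y_c = (54.45²/9.81)^(1/3) = 6.71 m.

y_c = 6.71 m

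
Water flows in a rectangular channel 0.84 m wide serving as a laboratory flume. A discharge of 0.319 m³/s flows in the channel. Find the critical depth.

y_c = 0.245 m

For a rectangular channel, critical depth y_c = (q²/g)^(1/3) where q = Q/b = 0.319/0.84 = 0.3798 m²/s.
So y_c = (0.3798²/9.81)^(1/3) = 0.245 m.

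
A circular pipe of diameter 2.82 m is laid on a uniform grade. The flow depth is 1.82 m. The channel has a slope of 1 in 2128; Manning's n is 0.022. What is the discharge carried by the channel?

For a circular section of diameter D = 2.82 m at depth y = 1.82 m, the central angle is θ = 2 arccos(1 − 2y/D) = 3.732 rad. Then A = (D²/8)(θ − sin θ) = 4.263 m² and P = Dθ/2 = 5.262 m.
Hydraulic radius R = A/P = 4.263/5.262 = 0.8101 m.
Manning's equation: Q = (1/n) A R^(2/3) S^(1/2) = (1/0.022) × 4.263 × 0.8101^(2/3) × 0.0004699^(1/2) = 3.65 m³/s.

Q = 3.65 m³/s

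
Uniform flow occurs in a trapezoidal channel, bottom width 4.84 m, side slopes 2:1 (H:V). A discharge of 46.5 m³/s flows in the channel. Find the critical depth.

y_c = 1.67 m

At critical depth, Q² T / (g A³) = 1, i.e. A³/T = Q²/g = 46.5²/9.81 = 220.4.
Trying y = 2.04 m: A³/T = 463.5 — high.
Trying y = 1.67 m: A³/T = 221.3 — ≈ 220.4.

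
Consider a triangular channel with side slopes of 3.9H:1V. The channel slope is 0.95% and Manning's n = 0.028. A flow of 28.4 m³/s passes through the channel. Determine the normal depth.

Manning's equation rearranged: A R^(2/3) = nQ / (1·√S) = 0.028 × 28.4 / (√0.0095) = 8.159.
At y = 1.3 m: A R^(2/3) = 4.842 — too small.
At y = 1.86 m: A R^(2/3) = 12.59 — too large.
At y = 1.58 m: A R^(2/3) = 8.145 — close enough.

y_n = 1.58 m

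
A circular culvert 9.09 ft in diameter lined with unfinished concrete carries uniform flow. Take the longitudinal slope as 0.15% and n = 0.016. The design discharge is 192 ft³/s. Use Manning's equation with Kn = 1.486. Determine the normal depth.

y_n = 4.42 ft

Manning's equation rearranged: A R^(2/3) = nQ / (1.486·√S) = 0.016 × 192 / (1.486 × √0.0015) = 53.38.
Trying y = 4.78 ft: A R^(2/3) = 61.04 — too large.
Trying y = 4.42 ft: A R^(2/3) = 53.48 — matches.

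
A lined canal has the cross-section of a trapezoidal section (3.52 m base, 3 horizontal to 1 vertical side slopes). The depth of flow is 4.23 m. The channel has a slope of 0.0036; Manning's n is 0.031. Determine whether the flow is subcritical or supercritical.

With bottom width b = 3.52 m and side slope z = 3: A = (b + zy)y = (3.52 + 3×4.23)×4.23 = 68.57 m²; P = b + 2y√(1+z²) = 3.52 + 2×4.23×3.162 = 30.27 m.
Hydraulic radius R = A/P = 68.57/30.27 = 2.265 m.
V = (1/n) R^(2/3) √S = (1/0.031) × 2.265^(2/3) × √0.0036 = 3.338 m/s. Hydraulic depth D_h = A/T = 68.57/28.9 = 2.373 m.
Froude number Fr = V/√(g·D_h) = 3.338/√(9.81×2.373) = 0.692, which is less than 1, so the flow is subcritical.

subcritical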